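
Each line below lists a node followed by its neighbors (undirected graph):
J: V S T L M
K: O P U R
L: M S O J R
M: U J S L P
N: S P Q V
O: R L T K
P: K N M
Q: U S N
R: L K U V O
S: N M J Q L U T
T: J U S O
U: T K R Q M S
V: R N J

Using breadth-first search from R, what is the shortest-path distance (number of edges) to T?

2

Level 0: R
Level 1: K, L, O, U, V
Level 2: J, M, N, P, Q, S, T
T first appears at level 2.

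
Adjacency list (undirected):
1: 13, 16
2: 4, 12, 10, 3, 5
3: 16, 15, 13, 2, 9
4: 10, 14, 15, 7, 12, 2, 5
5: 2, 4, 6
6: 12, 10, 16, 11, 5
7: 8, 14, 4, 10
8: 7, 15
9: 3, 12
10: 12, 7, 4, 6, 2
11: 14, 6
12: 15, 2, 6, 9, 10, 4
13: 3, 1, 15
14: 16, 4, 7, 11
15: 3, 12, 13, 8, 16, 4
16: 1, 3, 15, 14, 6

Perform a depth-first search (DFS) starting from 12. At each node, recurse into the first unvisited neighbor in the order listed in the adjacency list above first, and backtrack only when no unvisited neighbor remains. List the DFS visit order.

Visit 12
12 → 15
15 → 3
3 → 16
16 → 1
1 → 13
16 → 14
14 → 4
4 → 10
10 → 7
7 → 8
10 → 6
6 → 11
6 → 5
5 → 2
3 → 9

12 → 15 → 3 → 16 → 1 → 13 → 14 → 4 → 10 → 7 → 8 → 6 → 11 → 5 → 2 → 9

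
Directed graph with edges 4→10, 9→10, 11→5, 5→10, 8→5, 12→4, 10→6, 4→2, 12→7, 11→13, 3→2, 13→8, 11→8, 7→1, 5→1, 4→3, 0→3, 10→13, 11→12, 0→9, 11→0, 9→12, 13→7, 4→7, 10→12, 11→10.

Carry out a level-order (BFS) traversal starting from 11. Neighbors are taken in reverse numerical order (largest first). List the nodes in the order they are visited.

11 -> 13 -> 12 -> 10 -> 8 -> 5 -> 0 -> 7 -> 4 -> 6 -> 1 -> 9 -> 3 -> 2

Visit 11; enqueue 13, 12, 10, 8, 5, 0 → queue [13, 12, 10, 8, 5, 0]
Visit 13; enqueue 7 → queue [12, 10, 8, 5, 0, 7]
Visit 12; enqueue 4 → queue [10, 8, 5, 0, 7, 4]
Visit 10; enqueue 6 → queue [8, 5, 0, 7, 4, 6]
Visit 8 → queue [5, 0, 7, 4, 6]
Visit 5; enqueue 1 → queue [0, 7, 4, 6, 1]
Visit 0; enqueue 9, 3 → queue [7, 4, 6, 1, 9, 3]
Visit 7 → queue [4, 6, 1, 9, 3]
Visit 4; enqueue 2 → queue [6, 1, 9, 3, 2]
Visit 6 → queue [1, 9, 3, 2]
Visit 1 → queue [9, 3, 2]
Visit 9 → queue [3, 2]
Visit 3 → queue [2]
Visit 2 → queue []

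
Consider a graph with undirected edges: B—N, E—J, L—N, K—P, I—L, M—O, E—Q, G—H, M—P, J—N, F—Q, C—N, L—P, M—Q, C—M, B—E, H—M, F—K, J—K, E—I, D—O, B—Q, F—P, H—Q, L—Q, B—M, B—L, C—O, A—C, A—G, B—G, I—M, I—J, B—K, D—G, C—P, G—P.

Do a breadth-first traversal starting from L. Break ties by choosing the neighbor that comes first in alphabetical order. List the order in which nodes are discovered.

L B I N P Q E G K M J C F H A D O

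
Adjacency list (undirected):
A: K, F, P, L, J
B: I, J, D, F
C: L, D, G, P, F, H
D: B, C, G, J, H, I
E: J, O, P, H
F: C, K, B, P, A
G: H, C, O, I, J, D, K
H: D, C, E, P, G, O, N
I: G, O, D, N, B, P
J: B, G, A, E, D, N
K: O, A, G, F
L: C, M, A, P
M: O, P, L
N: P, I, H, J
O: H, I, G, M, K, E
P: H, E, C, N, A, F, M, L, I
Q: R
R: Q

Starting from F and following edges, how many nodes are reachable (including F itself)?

16

BFS from F visits: F, A, B, C, K, P, J, L, D, I, G, H, O, E, M, N
Reachable nodes: 16 of 18 total.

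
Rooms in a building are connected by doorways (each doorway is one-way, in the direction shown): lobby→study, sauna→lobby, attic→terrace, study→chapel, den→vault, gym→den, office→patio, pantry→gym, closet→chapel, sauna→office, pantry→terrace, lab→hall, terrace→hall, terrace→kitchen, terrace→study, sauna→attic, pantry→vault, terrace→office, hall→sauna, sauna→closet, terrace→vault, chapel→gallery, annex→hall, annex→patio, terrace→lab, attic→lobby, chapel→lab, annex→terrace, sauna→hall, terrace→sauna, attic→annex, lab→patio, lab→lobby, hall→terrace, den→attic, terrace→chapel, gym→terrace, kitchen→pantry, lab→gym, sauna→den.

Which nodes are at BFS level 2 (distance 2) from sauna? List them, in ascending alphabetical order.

annex, chapel, patio, study, terrace, vault

Level 0: sauna
Level 1: attic, closet, den, hall, lobby, office
Level 2: annex, chapel, patio, study, terrace, vault
Level 3: gallery, kitchen, lab
Level 4: gym, pantry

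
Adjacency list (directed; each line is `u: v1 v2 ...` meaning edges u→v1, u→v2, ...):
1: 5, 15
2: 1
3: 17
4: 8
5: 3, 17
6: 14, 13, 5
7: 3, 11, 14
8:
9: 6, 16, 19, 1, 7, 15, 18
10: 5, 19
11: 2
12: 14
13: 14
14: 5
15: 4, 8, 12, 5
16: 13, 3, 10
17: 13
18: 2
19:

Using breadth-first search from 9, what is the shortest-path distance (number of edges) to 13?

2

Level 0: 9
Level 1: 1, 6, 7, 15, 16, 18, 19
Level 2: 2, 3, 4, 5, 8, 10, 11, 12, 13, 14
Level 3: 17
13 first appears at level 2.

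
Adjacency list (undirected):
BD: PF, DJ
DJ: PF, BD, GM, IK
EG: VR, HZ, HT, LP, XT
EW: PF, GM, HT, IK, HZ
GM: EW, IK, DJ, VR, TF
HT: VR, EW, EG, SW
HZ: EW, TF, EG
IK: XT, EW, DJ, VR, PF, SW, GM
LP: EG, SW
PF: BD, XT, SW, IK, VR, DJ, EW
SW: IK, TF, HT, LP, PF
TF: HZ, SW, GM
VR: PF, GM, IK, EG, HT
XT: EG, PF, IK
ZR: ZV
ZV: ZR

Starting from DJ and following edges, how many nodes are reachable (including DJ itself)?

BFS from DJ visits: DJ, PF, BD, GM, IK, XT, SW, VR, EW, TF, EG, HT, LP, HZ
Reachable nodes: 14 of 16 total.

14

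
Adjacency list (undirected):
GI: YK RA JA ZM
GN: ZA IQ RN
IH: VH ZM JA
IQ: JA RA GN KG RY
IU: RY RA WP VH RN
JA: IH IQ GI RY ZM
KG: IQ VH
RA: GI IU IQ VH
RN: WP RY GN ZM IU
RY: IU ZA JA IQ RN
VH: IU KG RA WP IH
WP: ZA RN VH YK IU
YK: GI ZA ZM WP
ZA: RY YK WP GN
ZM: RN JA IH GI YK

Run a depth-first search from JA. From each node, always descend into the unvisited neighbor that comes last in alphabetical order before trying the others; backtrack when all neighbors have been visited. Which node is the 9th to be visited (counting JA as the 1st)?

Visit JA
JA → ZM
ZM → YK
YK → ZA
ZA → WP
WP → VH
VH → RA
RA → IU
IU → RY
RY → RN
RN → GN
GN → IQ
IQ → KG
RA → GI
VH → IH

Visit order: JA, ZM, YK, ZA, WP, VH, RA, IU, RY, RN, GN, IQ, KG, GI, IH

RY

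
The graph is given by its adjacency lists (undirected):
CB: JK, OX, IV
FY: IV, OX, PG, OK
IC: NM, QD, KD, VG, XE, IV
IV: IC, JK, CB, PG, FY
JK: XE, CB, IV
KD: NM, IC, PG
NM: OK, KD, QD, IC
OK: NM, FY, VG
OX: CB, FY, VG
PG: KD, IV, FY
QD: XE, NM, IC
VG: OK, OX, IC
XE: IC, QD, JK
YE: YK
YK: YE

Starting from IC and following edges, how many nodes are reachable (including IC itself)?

13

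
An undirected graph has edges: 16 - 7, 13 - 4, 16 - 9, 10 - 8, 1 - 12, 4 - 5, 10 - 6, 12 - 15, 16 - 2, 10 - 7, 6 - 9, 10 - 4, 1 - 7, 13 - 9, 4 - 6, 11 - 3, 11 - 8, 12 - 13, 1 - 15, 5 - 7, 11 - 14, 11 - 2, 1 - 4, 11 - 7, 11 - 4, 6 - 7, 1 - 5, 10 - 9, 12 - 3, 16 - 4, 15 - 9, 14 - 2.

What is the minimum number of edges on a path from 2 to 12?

Level 0: 2
Level 1: 11, 14, 16
Level 2: 3, 4, 7, 8, 9
Level 3: 1, 5, 6, 10, 12, 13, 15
12 first appears at level 3.

3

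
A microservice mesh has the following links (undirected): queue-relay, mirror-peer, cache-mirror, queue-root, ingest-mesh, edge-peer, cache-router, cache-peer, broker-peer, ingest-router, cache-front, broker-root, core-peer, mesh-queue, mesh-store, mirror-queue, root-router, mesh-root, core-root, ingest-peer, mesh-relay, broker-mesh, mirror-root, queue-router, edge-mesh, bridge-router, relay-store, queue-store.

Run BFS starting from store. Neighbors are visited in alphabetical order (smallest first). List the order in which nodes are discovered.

Visit store; enqueue mesh, queue, relay → queue [mesh, queue, relay]
Visit mesh; enqueue broker, edge, ingest, root → queue [queue, relay, broker, edge, ingest, root]
Visit queue; enqueue mirror, router → queue [relay, broker, edge, ingest, root, mirror, router]
Visit relay → queue [broker, edge, ingest, root, mirror, router]
Visit broker; enqueue peer → queue [edge, ingest, root, mirror, router, peer]
Visit edge → queue [ingest, root, mirror, router, peer]
Visit ingest → queue [root, mirror, router, peer]
Visit root; enqueue core → queue [mirror, router, peer, core]
Visit mirror; enqueue cache → queue [router, peer, core, cache]
Visit router; enqueue bridge → queue [peer, core, cache, bridge]
Visit peer → queue [core, cache, bridge]
Visit core → queue [cache, bridge]
Visit cache; enqueue front → queue [bridge, front]
Visit bridge → queue [front]
Visit front → queue []

store mesh queue relay broker edge ingest root mirror router peer core cache bridge front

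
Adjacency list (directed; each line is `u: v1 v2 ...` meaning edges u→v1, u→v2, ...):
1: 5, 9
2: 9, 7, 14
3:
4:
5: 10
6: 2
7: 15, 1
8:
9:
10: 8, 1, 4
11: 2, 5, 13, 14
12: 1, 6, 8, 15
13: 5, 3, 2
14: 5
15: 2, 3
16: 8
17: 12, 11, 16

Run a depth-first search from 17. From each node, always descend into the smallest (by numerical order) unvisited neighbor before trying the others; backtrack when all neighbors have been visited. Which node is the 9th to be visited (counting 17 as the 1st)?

Visit 17
17 → 11
11 → 2
2 → 7
7 → 1
1 → 5
5 → 10
10 → 4
10 → 8
1 → 9
7 → 15
15 → 3
2 → 14
11 → 13
17 → 12
12 → 6
17 → 16

Visit order: 17, 11, 2, 7, 1, 5, 10, 4, 8, 9, 15, 3, 14, 13, 12, 6, 16

8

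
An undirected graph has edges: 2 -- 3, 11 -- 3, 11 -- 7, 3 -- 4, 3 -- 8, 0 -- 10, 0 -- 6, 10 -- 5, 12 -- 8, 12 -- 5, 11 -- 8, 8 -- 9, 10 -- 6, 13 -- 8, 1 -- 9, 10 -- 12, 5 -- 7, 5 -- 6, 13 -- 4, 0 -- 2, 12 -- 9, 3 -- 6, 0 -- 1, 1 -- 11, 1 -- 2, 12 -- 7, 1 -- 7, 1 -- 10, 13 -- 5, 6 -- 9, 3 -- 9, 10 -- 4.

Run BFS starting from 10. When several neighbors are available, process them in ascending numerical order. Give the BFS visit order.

10 → 0 → 1 → 4 → 5 → 6 → 12 → 2 → 7 → 9 → 11 → 3 → 13 → 8

Visit 10; enqueue 0, 1, 4, 5, 6, 12 → queue [0, 1, 4, 5, 6, 12]
Visit 0; enqueue 2 → queue [1, 4, 5, 6, 12, 2]
Visit 1; enqueue 7, 9, 11 → queue [4, 5, 6, 12, 2, 7, 9, 11]
Visit 4; enqueue 3, 13 → queue [5, 6, 12, 2, 7, 9, 11, 3, 13]
Visit 5 → queue [6, 12, 2, 7, 9, 11, 3, 13]
Visit 6 → queue [12, 2, 7, 9, 11, 3, 13]
Visit 12; enqueue 8 → queue [2, 7, 9, 11, 3, 13, 8]
Visit 2 → queue [7, 9, 11, 3, 13, 8]
Visit 7 → queue [9, 11, 3, 13, 8]
Visit 9 → queue [11, 3, 13, 8]
Visit 11 → queue [3, 13, 8]
Visit 3 → queue [13, 8]
Visit 13 → queue [8]
Visit 8 → queue []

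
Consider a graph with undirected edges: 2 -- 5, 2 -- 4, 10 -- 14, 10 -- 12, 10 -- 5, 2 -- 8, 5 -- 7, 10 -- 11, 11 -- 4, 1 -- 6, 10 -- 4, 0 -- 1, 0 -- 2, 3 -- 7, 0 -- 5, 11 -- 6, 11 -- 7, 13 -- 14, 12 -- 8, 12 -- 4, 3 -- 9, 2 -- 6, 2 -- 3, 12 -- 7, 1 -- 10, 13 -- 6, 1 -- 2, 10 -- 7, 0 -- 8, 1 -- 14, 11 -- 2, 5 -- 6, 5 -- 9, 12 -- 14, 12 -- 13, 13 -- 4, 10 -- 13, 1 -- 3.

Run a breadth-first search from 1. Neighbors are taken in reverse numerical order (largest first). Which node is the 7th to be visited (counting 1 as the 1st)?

Visit 1; enqueue 14, 10, 6, 3, 2, 0 → queue [14, 10, 6, 3, 2, 0]
Visit 14; enqueue 13, 12 → queue [10, 6, 3, 2, 0, 13, 12]
Visit 10; enqueue 11, 7, 5, 4 → queue [6, 3, 2, 0, 13, 12, 11, 7, 5, 4]
Visit 6 → queue [3, 2, 0, 13, 12, 11, 7, 5, 4]
Visit 3; enqueue 9 → queue [2, 0, 13, 12, 11, 7, 5, 4, 9]
Visit 2; enqueue 8 → queue [0, 13, 12, 11, 7, 5, 4, 9, 8]
Visit 0 → queue [13, 12, 11, 7, 5, 4, 9, 8]
Visit 13 → queue [12, 11, 7, 5, 4, 9, 8]
Visit 12 → queue [11, 7, 5, 4, 9, 8]
Visit 11 → queue [7, 5, 4, 9, 8]
Visit 7 → queue [5, 4, 9, 8]
Visit 5 → queue [4, 9, 8]
Visit 4 → queue [9, 8]
Visit 9 → queue [8]
Visit 8 → queue []

Visit order: 1, 14, 10, 6, 3, 2, 0, 13, 12, 11, 7, 5, 4, 9, 8

0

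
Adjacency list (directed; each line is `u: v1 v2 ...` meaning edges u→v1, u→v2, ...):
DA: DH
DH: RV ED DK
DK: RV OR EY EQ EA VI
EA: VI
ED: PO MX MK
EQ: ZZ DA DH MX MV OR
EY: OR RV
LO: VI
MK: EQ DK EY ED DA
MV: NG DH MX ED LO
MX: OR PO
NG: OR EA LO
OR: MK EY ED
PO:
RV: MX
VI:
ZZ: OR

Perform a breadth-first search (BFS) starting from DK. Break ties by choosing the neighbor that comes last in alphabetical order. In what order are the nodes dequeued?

DK → VI → RV → OR → EY → EQ → EA → MX → MK → ED → ZZ → MV → DH → DA → PO → NG → LO

Visit DK; enqueue VI, RV, OR, EY, EQ, EA → queue [VI, RV, OR, EY, EQ, EA]
Visit VI → queue [RV, OR, EY, EQ, EA]
Visit RV; enqueue MX → queue [OR, EY, EQ, EA, MX]
Visit OR; enqueue MK, ED → queue [EY, EQ, EA, MX, MK, ED]
Visit EY → queue [EQ, EA, MX, MK, ED]
Visit EQ; enqueue ZZ, MV, DH, DA → queue [EA, MX, MK, ED, ZZ, MV, DH, DA]
Visit EA → queue [MX, MK, ED, ZZ, MV, DH, DA]
Visit MX; enqueue PO → queue [MK, ED, ZZ, MV, DH, DA, PO]
Visit MK → queue [ED, ZZ, MV, DH, DA, PO]
Visit ED → queue [ZZ, MV, DH, DA, PO]
Visit ZZ → queue [MV, DH, DA, PO]
Visit MV; enqueue NG, LO → queue [DH, DA, PO, NG, LO]
Visit DH → queue [DA, PO, NG, LO]
Visit DA → queue [PO, NG, LO]
Visit PO → queue [NG, LO]
Visit NG → queue [LO]
Visit LO → queue []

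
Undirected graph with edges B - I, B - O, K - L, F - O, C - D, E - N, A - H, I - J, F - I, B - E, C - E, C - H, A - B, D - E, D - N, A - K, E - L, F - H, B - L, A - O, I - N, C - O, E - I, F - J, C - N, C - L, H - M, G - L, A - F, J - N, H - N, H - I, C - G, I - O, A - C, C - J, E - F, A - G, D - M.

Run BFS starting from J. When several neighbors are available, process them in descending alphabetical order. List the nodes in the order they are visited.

Visit J; enqueue N, I, F, C → queue [N, I, F, C]
Visit N; enqueue H, E, D → queue [I, F, C, H, E, D]
Visit I; enqueue O, B → queue [F, C, H, E, D, O, B]
Visit F; enqueue A → queue [C, H, E, D, O, B, A]
Visit C; enqueue L, G → queue [H, E, D, O, B, A, L, G]
Visit H; enqueue M → queue [E, D, O, B, A, L, G, M]
Visit E → queue [D, O, B, A, L, G, M]
Visit D → queue [O, B, A, L, G, M]
Visit O → queue [B, A, L, G, M]
Visit B → queue [A, L, G, M]
Visit A; enqueue K → queue [L, G, M, K]
Visit L → queue [G, M, K]
Visit G → queue [M, K]
Visit M → queue [K]
Visit K → queue []

J, N, I, F, C, H, E, D, O, B, A, L, G, M, K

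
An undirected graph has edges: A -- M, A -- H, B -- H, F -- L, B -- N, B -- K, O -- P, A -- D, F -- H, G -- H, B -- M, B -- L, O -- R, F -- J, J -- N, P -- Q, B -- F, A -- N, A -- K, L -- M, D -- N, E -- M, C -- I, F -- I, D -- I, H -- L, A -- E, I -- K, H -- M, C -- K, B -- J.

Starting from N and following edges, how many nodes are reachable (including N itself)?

14

BFS from N visits: N, J, D, B, A, F, I, M, L, K, H, E, C, G
Reachable nodes: 14 of 18 total.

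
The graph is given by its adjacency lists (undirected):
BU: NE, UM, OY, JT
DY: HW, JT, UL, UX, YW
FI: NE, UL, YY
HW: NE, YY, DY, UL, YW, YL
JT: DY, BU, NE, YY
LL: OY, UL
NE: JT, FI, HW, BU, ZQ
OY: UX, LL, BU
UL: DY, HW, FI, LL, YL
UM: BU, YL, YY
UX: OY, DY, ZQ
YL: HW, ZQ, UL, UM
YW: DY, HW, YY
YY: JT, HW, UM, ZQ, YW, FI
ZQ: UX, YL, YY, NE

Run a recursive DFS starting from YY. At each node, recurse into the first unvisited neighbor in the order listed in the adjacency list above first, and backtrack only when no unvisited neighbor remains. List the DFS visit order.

Visit YY
YY → JT
JT → DY
DY → HW
HW → NE
NE → FI
FI → UL
UL → LL
LL → OY
OY → UX
UX → ZQ
ZQ → YL
YL → UM
UM → BU
HW → YW

YY → JT → DY → HW → NE → FI → UL → LL → OY → UX → ZQ → YL → UM → BU → YW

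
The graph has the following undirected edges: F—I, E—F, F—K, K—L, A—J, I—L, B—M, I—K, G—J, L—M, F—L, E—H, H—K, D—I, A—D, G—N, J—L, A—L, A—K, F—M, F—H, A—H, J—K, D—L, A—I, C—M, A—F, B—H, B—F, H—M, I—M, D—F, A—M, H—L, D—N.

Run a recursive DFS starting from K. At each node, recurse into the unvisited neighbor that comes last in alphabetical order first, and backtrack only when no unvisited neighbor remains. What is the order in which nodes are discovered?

K, L, M, I, F, H, E, B, A, J, G, N, D, C

Visit K
K → L
L → M
M → I
I → F
F → H
H → E
H → B
H → A
A → J
J → G
G → N
N → D
M → C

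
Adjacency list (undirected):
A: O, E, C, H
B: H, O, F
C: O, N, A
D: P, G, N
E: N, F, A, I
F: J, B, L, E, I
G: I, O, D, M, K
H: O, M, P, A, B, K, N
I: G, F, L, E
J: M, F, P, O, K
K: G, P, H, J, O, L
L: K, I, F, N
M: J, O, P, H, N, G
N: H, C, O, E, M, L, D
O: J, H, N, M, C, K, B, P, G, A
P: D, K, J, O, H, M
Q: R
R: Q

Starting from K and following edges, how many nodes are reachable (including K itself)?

BFS from K visits: K, G, P, H, J, O, L, I, D, M, A, B, N, F, C, E
Reachable nodes: 16 of 18 total.

16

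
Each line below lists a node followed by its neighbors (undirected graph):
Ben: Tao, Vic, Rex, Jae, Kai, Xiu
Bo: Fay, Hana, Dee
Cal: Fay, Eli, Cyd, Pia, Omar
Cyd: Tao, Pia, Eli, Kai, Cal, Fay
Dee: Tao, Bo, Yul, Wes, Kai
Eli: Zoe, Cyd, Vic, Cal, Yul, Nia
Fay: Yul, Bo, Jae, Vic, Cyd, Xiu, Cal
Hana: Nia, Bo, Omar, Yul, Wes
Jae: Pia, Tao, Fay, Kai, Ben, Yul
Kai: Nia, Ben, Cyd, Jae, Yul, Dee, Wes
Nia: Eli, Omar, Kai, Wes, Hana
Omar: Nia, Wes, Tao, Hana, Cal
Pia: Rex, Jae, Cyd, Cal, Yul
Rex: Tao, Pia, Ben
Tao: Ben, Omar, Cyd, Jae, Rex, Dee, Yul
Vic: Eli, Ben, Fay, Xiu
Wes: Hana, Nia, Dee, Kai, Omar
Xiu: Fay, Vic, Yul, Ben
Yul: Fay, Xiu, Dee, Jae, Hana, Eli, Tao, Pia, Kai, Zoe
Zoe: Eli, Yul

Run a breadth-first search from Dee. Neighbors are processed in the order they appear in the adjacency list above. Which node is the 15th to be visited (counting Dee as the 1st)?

Eli

Visit Dee; enqueue Tao, Bo, Yul, Wes, Kai → queue [Tao, Bo, Yul, Wes, Kai]
Visit Tao; enqueue Ben, Omar, Cyd, Jae, Rex → queue [Bo, Yul, Wes, Kai, Ben, Omar, Cyd, Jae, Rex]
Visit Bo; enqueue Fay, Hana → queue [Yul, Wes, Kai, Ben, Omar, Cyd, Jae, Rex, Fay, Hana]
Visit Yul; enqueue Xiu, Eli, Pia, Zoe → queue [Wes, Kai, Ben, Omar, Cyd, Jae, Rex, Fay, Hana, Xiu, Eli, Pia, Zoe]
Visit Wes; enqueue Nia → queue [Kai, Ben, Omar, Cyd, Jae, Rex, Fay, Hana, Xiu, Eli, Pia, Zoe, Nia]
Visit Kai → queue [Ben, Omar, Cyd, Jae, Rex, Fay, Hana, Xiu, Eli, Pia, Zoe, Nia]
Visit Ben; enqueue Vic → queue [Omar, Cyd, Jae, Rex, Fay, Hana, Xiu, Eli, Pia, Zoe, Nia, Vic]
Visit Omar; enqueue Cal → queue [Cyd, Jae, Rex, Fay, Hana, Xiu, Eli, Pia, Zoe, Nia, Vic, Cal]
Visit Cyd → queue [Jae, Rex, Fay, Hana, Xiu, Eli, Pia, Zoe, Nia, Vic, Cal]
Visit Jae → queue [Rex, Fay, Hana, Xiu, Eli, Pia, Zoe, Nia, Vic, Cal]
Visit Rex → queue [Fay, Hana, Xiu, Eli, Pia, Zoe, Nia, Vic, Cal]
Visit Fay → queue [Hana, Xiu, Eli, Pia, Zoe, Nia, Vic, Cal]
Visit Hana → queue [Xiu, Eli, Pia, Zoe, Nia, Vic, Cal]
Visit Xiu → queue [Eli, Pia, Zoe, Nia, Vic, Cal]
Visit Eli → queue [Pia, Zoe, Nia, Vic, Cal]
Visit Pia → queue [Zoe, Nia, Vic, Cal]
Visit Zoe → queue [Nia, Vic, Cal]
Visit Nia → queue [Vic, Cal]
Visit Vic → queue [Cal]
Visit Cal → queue []

Visit order: Dee, Tao, Bo, Yul, Wes, Kai, Ben, Omar, Cyd, Jae, Rex, Fay, Hana, Xiu, Eli, Pia, Zoe, Nia, Vic, Cal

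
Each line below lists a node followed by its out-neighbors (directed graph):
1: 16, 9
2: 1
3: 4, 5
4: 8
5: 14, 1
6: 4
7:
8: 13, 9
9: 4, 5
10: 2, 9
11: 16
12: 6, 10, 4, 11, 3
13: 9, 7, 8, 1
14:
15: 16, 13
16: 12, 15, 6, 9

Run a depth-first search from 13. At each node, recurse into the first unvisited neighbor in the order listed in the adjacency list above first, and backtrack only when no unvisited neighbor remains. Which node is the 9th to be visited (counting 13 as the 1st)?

Visit 13
13 → 9
9 → 4
4 → 8
9 → 5
5 → 14
5 → 1
1 → 16
16 → 12
12 → 6
12 → 10
10 → 2
12 → 11
12 → 3
16 → 15
13 → 7

Visit order: 13, 9, 4, 8, 5, 14, 1, 16, 12, 6, 10, 2, 11, 3, 15, 7

12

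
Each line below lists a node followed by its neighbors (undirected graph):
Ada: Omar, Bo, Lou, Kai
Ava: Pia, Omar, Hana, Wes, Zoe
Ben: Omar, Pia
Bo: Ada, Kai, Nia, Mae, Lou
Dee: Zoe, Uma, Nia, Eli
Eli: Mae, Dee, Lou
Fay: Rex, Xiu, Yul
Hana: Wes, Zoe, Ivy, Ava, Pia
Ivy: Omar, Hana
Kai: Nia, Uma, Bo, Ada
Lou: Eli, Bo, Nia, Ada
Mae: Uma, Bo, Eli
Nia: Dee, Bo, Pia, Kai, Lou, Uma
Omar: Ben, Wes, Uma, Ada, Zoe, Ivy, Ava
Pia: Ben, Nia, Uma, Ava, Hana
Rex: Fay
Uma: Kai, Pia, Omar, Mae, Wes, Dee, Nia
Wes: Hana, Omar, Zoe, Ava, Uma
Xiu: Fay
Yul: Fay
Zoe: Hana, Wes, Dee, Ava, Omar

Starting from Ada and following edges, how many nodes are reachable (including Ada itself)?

17

BFS from Ada visits: Ada, Omar, Bo, Lou, Kai, Ben, Wes, Uma, Zoe, Ivy, Ava, Nia, Mae, Eli, Pia, Hana, Dee
Reachable nodes: 17 of 21 total.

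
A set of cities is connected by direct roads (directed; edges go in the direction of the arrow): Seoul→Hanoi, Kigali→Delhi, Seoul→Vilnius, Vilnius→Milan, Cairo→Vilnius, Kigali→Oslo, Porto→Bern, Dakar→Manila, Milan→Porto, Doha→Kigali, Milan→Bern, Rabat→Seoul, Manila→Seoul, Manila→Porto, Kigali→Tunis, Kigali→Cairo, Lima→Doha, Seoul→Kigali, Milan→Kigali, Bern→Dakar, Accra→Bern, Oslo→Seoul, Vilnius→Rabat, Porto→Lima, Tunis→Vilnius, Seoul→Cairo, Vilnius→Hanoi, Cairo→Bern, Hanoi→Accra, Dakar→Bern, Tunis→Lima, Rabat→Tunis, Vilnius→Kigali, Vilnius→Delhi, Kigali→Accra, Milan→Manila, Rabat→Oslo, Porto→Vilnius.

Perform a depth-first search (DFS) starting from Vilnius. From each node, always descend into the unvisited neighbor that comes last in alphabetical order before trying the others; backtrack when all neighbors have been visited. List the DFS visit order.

Visit Vilnius
Vilnius → Rabat
Rabat → Tunis
Tunis → Lima
Lima → Doha
Doha → Kigali
Kigali → Oslo
Oslo → Seoul
Seoul → Hanoi
Hanoi → Accra
Accra → Bern
Bern → Dakar
Dakar → Manila
Manila → Porto
Seoul → Cairo
Kigali → Delhi
Vilnius → Milan

Vilnius, Rabat, Tunis, Lima, Doha, Kigali, Oslo, Seoul, Hanoi, Accra, Bern, Dakar, Manila, Porto, Cairo, Delhi, Milan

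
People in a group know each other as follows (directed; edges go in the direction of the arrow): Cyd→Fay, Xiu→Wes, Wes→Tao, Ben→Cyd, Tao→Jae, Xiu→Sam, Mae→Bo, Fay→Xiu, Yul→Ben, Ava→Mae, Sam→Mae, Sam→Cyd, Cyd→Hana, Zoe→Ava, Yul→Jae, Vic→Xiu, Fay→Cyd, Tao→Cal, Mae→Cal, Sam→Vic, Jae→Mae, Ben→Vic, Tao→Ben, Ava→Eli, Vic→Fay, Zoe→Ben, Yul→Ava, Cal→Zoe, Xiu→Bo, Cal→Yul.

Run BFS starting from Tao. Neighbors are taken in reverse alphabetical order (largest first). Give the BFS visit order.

Tao, Jae, Cal, Ben, Mae, Zoe, Yul, Vic, Cyd, Bo, Ava, Xiu, Fay, Hana, Eli, Wes, Sam

Visit Tao; enqueue Jae, Cal, Ben → queue [Jae, Cal, Ben]
Visit Jae; enqueue Mae → queue [Cal, Ben, Mae]
Visit Cal; enqueue Zoe, Yul → queue [Ben, Mae, Zoe, Yul]
Visit Ben; enqueue Vic, Cyd → queue [Mae, Zoe, Yul, Vic, Cyd]
Visit Mae; enqueue Bo → queue [Zoe, Yul, Vic, Cyd, Bo]
Visit Zoe; enqueue Ava → queue [Yul, Vic, Cyd, Bo, Ava]
Visit Yul → queue [Vic, Cyd, Bo, Ava]
Visit Vic; enqueue Xiu, Fay → queue [Cyd, Bo, Ava, Xiu, Fay]
Visit Cyd; enqueue Hana → queue [Bo, Ava, Xiu, Fay, Hana]
Visit Bo → queue [Ava, Xiu, Fay, Hana]
Visit Ava; enqueue Eli → queue [Xiu, Fay, Hana, Eli]
Visit Xiu; enqueue Wes, Sam → queue [Fay, Hana, Eli, Wes, Sam]
Visit Fay → queue [Hana, Eli, Wes, Sam]
Visit Hana → queue [Eli, Wes, Sam]
Visit Eli → queue [Wes, Sam]
Visit Wes → queue [Sam]
Visit Sam → queue []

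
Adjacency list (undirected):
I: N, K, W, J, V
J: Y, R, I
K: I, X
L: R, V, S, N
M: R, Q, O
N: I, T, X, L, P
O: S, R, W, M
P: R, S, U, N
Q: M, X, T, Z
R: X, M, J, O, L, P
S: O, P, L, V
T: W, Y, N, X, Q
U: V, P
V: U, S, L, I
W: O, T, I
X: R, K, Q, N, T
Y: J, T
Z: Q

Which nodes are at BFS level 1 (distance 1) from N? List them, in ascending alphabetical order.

I, L, P, T, X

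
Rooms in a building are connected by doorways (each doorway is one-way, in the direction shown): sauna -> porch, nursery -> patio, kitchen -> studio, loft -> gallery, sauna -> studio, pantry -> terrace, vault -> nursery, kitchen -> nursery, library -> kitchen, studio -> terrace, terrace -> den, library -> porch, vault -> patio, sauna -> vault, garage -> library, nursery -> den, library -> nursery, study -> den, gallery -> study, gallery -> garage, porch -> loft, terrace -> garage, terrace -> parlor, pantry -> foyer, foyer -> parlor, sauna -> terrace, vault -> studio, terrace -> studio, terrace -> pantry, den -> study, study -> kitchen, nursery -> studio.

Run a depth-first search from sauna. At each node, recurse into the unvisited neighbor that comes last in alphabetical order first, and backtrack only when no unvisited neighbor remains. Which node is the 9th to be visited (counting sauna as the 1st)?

library

Visit sauna
sauna → vault
vault → studio
studio → terrace
terrace → parlor
terrace → pantry
pantry → foyer
terrace → garage
garage → library
library → porch
porch → loft
loft → gallery
gallery → study
study → kitchen
kitchen → nursery
nursery → patio
nursery → den

Visit order: sauna, vault, studio, terrace, parlor, pantry, foyer, garage, library, porch, loft, gallery, study, kitchen, nursery, patio, den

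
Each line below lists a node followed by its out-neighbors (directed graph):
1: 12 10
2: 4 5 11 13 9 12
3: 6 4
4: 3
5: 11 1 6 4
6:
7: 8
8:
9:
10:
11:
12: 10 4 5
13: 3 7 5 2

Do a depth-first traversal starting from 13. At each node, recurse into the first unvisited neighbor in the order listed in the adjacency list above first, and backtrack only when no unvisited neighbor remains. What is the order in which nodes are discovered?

Visit 13
13 → 3
3 → 6
3 → 4
13 → 7
7 → 8
13 → 5
5 → 11
5 → 1
1 → 12
12 → 10
13 → 2
2 → 9

13 -> 3 -> 6 -> 4 -> 7 -> 8 -> 5 -> 11 -> 1 -> 12 -> 10 -> 2 -> 9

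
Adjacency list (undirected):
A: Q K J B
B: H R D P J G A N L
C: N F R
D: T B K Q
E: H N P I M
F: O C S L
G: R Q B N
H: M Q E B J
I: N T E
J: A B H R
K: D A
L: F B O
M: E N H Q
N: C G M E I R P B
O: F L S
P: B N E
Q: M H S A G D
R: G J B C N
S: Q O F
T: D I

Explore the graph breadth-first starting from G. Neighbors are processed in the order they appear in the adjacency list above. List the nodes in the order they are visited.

Visit G; enqueue R, Q, B, N → queue [R, Q, B, N]
Visit R; enqueue J, C → queue [Q, B, N, J, C]
Visit Q; enqueue M, H, S, A, D → queue [B, N, J, C, M, H, S, A, D]
Visit B; enqueue P, L → queue [N, J, C, M, H, S, A, D, P, L]
Visit N; enqueue E, I → queue [J, C, M, H, S, A, D, P, L, E, I]
Visit J → queue [C, M, H, S, A, D, P, L, E, I]
Visit C; enqueue F → queue [M, H, S, A, D, P, L, E, I, F]
Visit M → queue [H, S, A, D, P, L, E, I, F]
Visit H → queue [S, A, D, P, L, E, I, F]
Visit S; enqueue O → queue [A, D, P, L, E, I, F, O]
Visit A; enqueue K → queue [D, P, L, E, I, F, O, K]
Visit D; enqueue T → queue [P, L, E, I, F, O, K, T]
Visit P → queue [L, E, I, F, O, K, T]
Visit L → queue [E, I, F, O, K, T]
Visit E → queue [I, F, O, K, T]
Visit I → queue [F, O, K, T]
Visit F → queue [O, K, T]
Visit O → queue [K, T]
Visit K → queue [T]
Visit T → queue []

G, R, Q, B, N, J, C, M, H, S, A, D, P, L, E, I, F, O, K, T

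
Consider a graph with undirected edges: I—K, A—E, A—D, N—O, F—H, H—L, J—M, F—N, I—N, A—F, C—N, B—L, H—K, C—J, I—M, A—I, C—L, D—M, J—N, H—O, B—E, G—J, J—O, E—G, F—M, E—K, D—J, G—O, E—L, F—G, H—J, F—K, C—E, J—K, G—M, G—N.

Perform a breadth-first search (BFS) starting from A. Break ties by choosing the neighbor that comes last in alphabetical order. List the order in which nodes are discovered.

A -> I -> F -> E -> D -> N -> M -> K -> H -> G -> L -> C -> B -> J -> O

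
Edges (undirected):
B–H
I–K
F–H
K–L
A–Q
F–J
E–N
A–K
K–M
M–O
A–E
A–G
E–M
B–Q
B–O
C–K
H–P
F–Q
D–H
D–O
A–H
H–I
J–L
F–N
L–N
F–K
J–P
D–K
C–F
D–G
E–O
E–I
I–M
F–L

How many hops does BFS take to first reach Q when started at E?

Level 0: E
Level 1: A, I, M, N, O
Level 2: B, D, F, G, H, K, L, Q
Level 3: C, J, P
Q first appears at level 2.

2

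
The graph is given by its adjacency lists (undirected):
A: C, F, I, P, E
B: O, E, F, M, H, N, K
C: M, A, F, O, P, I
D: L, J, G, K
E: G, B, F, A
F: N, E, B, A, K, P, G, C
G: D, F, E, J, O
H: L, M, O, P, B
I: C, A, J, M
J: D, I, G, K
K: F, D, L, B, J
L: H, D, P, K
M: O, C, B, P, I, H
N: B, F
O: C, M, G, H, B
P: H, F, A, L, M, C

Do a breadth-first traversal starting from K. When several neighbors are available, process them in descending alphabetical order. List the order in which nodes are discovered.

K, L, J, F, D, B, P, H, I, G, N, E, C, A, O, M

Visit K; enqueue L, J, F, D, B → queue [L, J, F, D, B]
Visit L; enqueue P, H → queue [J, F, D, B, P, H]
Visit J; enqueue I, G → queue [F, D, B, P, H, I, G]
Visit F; enqueue N, E, C, A → queue [D, B, P, H, I, G, N, E, C, A]
Visit D → queue [B, P, H, I, G, N, E, C, A]
Visit B; enqueue O, M → queue [P, H, I, G, N, E, C, A, O, M]
Visit P → queue [H, I, G, N, E, C, A, O, M]
Visit H → queue [I, G, N, E, C, A, O, M]
Visit I → queue [G, N, E, C, A, O, M]
Visit G → queue [N, E, C, A, O, M]
Visit N → queue [E, C, A, O, M]
Visit E → queue [C, A, O, M]
Visit C → queue [A, O, M]
Visit A → queue [O, M]
Visit O → queue [M]
Visit M → queue []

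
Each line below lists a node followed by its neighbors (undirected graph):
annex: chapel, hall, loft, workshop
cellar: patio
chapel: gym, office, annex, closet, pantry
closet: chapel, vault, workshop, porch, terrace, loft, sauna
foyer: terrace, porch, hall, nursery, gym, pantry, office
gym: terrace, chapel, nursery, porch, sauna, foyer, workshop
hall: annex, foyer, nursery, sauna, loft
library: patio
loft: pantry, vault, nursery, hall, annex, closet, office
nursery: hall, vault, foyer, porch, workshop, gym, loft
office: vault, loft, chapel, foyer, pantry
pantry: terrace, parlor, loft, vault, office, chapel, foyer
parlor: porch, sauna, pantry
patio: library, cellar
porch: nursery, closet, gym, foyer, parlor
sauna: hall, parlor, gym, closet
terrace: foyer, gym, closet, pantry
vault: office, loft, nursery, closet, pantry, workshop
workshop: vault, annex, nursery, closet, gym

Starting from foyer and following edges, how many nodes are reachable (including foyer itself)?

16

BFS from foyer visits: foyer, gym, hall, nursery, office, pantry, porch, terrace, chapel, sauna, workshop, annex, loft, vault, parlor, closet
Reachable nodes: 16 of 19 total.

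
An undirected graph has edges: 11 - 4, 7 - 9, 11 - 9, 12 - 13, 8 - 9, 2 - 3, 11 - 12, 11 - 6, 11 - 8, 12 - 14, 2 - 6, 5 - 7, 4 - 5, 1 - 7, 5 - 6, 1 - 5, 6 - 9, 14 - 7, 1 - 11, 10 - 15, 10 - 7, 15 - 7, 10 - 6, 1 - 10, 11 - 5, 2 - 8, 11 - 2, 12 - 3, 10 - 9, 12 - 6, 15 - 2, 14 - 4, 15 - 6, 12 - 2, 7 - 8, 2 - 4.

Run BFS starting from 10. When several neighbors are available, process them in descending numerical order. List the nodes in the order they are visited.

Visit 10; enqueue 15, 9, 7, 6, 1 → queue [15, 9, 7, 6, 1]
Visit 15; enqueue 2 → queue [9, 7, 6, 1, 2]
Visit 9; enqueue 11, 8 → queue [7, 6, 1, 2, 11, 8]
Visit 7; enqueue 14, 5 → queue [6, 1, 2, 11, 8, 14, 5]
Visit 6; enqueue 12 → queue [1, 2, 11, 8, 14, 5, 12]
Visit 1 → queue [2, 11, 8, 14, 5, 12]
Visit 2; enqueue 4, 3 → queue [11, 8, 14, 5, 12, 4, 3]
Visit 11 → queue [8, 14, 5, 12, 4, 3]
Visit 8 → queue [14, 5, 12, 4, 3]
Visit 14 → queue [5, 12, 4, 3]
Visit 5 → queue [12, 4, 3]
Visit 12; enqueue 13 → queue [4, 3, 13]
Visit 4 → queue [3, 13]
Visit 3 → queue [13]
Visit 13 → queue []

10, 15, 9, 7, 6, 1, 2, 11, 8, 14, 5, 12, 4, 3, 13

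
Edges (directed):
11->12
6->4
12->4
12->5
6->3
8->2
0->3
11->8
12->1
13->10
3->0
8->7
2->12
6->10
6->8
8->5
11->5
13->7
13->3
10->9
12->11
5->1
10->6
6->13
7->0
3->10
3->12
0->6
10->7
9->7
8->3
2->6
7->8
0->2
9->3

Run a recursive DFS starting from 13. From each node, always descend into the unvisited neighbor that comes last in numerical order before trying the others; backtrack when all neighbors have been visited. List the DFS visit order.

13 -> 10 -> 9 -> 7 -> 8 -> 5 -> 1 -> 3 -> 12 -> 11 -> 4 -> 0 -> 6 -> 2

Visit 13
13 → 10
10 → 9
9 → 7
7 → 8
8 → 5
5 → 1
8 → 3
3 → 12
12 → 11
12 → 4
3 → 0
0 → 6
0 → 2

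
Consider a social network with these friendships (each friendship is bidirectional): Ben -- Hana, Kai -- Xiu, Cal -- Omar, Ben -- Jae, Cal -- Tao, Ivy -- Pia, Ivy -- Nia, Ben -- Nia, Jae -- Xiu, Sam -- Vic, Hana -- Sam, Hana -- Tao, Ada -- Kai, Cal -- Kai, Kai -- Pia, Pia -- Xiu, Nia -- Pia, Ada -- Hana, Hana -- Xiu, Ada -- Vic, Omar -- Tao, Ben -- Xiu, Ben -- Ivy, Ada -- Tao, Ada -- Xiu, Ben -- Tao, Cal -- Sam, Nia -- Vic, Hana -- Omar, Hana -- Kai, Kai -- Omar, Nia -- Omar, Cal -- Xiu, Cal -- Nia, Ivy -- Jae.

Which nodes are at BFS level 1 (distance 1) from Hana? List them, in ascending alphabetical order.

Ada, Ben, Kai, Omar, Sam, Tao, Xiu

Level 0: Hana
Level 1: Ada, Ben, Kai, Omar, Sam, Tao, Xiu
Level 2: Cal, Ivy, Jae, Nia, Pia, Vic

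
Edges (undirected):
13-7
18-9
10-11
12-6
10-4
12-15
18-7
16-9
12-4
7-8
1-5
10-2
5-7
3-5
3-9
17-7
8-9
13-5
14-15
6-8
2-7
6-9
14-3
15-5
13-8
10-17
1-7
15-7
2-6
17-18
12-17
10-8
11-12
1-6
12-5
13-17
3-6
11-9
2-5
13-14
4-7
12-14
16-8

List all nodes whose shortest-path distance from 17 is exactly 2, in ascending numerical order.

Level 0: 17
Level 1: 7, 10, 12, 13, 18
Level 2: 1, 2, 4, 5, 6, 8, 9, 11, 14, 15
Level 3: 3, 16

1, 2, 4, 5, 6, 8, 9, 11, 14, 15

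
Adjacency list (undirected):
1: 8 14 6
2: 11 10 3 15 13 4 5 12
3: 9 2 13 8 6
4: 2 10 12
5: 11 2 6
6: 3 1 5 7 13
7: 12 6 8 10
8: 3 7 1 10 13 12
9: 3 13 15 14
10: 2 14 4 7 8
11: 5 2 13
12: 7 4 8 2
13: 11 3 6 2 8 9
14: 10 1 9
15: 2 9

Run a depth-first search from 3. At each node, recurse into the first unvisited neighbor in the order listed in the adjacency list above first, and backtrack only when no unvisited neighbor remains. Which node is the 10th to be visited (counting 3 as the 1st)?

8

Visit 3
3 → 9
9 → 13
13 → 11
11 → 5
5 → 2
2 → 10
10 → 14
14 → 1
1 → 8
8 → 7
7 → 12
12 → 4
7 → 6
2 → 15

Visit order: 3, 9, 13, 11, 5, 2, 10, 14, 1, 8, 7, 12, 4, 6, 15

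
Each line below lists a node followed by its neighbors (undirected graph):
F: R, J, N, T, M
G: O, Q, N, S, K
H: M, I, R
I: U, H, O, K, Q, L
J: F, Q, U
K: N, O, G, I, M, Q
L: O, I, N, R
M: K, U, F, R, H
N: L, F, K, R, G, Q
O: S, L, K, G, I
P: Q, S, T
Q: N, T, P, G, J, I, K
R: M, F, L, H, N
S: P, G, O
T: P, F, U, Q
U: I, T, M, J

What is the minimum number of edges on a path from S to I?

Level 0: S
Level 1: G, O, P
Level 2: I, K, L, N, Q, T
Level 3: F, H, J, M, R, U
I first appears at level 2.

2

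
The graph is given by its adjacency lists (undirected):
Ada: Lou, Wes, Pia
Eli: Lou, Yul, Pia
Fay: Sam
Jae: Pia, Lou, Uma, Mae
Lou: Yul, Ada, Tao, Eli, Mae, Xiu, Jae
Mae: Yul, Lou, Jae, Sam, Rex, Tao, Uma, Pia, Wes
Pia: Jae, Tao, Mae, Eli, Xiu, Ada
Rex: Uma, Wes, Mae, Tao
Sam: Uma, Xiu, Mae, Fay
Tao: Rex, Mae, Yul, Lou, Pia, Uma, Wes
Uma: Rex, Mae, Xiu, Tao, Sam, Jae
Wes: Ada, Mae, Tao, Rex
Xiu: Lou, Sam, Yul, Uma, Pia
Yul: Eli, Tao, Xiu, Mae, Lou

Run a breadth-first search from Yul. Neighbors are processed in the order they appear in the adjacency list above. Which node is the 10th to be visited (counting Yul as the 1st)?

Wes

Visit Yul; enqueue Eli, Tao, Xiu, Mae, Lou → queue [Eli, Tao, Xiu, Mae, Lou]
Visit Eli; enqueue Pia → queue [Tao, Xiu, Mae, Lou, Pia]
Visit Tao; enqueue Rex, Uma, Wes → queue [Xiu, Mae, Lou, Pia, Rex, Uma, Wes]
Visit Xiu; enqueue Sam → queue [Mae, Lou, Pia, Rex, Uma, Wes, Sam]
Visit Mae; enqueue Jae → queue [Lou, Pia, Rex, Uma, Wes, Sam, Jae]
Visit Lou; enqueue Ada → queue [Pia, Rex, Uma, Wes, Sam, Jae, Ada]
Visit Pia → queue [Rex, Uma, Wes, Sam, Jae, Ada]
Visit Rex → queue [Uma, Wes, Sam, Jae, Ada]
Visit Uma → queue [Wes, Sam, Jae, Ada]
Visit Wes → queue [Sam, Jae, Ada]
Visit Sam; enqueue Fay → queue [Jae, Ada, Fay]
Visit Jae → queue [Ada, Fay]
Visit Ada → queue [Fay]
Visit Fay → queue []

Visit order: Yul, Eli, Tao, Xiu, Mae, Lou, Pia, Rex, Uma, Wes, Sam, Jae, Ada, Fay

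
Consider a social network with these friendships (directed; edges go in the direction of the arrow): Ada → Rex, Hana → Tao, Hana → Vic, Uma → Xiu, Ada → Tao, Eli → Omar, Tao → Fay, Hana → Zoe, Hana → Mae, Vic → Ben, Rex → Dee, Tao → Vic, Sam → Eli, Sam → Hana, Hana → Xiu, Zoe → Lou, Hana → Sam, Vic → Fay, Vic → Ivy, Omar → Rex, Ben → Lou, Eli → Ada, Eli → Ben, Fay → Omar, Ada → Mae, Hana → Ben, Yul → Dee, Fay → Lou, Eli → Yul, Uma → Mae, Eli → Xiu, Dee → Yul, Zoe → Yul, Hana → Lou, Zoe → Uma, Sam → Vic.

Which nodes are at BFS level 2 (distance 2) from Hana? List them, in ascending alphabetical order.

Level 0: Hana
Level 1: Ben, Lou, Mae, Sam, Tao, Vic, Xiu, Zoe
Level 2: Eli, Fay, Ivy, Uma, Yul
Level 3: Ada, Dee, Omar
Level 4: Rex

Eli, Fay, Ivy, Uma, Yul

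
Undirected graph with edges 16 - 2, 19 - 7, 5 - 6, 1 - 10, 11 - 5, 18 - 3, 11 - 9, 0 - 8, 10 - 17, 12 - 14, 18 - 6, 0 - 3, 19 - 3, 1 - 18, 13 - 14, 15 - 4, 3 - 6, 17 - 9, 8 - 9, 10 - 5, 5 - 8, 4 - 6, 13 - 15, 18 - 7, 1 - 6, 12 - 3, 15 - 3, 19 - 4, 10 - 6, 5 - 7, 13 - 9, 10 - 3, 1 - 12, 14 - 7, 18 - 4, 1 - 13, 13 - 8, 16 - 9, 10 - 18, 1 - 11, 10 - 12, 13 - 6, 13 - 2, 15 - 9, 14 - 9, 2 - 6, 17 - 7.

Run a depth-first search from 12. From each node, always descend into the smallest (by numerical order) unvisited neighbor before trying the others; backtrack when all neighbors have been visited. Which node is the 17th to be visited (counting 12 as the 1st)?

18

Visit 12
12 → 1
1 → 6
6 → 2
2 → 13
13 → 8
8 → 0
0 → 3
3 → 10
10 → 5
5 → 7
7 → 14
14 → 9
9 → 11
9 → 15
15 → 4
4 → 18
4 → 19
9 → 16
9 → 17

Visit order: 12, 1, 6, 2, 13, 8, 0, 3, 10, 5, 7, 14, 9, 11, 15, 4, 18, 19, 16, 17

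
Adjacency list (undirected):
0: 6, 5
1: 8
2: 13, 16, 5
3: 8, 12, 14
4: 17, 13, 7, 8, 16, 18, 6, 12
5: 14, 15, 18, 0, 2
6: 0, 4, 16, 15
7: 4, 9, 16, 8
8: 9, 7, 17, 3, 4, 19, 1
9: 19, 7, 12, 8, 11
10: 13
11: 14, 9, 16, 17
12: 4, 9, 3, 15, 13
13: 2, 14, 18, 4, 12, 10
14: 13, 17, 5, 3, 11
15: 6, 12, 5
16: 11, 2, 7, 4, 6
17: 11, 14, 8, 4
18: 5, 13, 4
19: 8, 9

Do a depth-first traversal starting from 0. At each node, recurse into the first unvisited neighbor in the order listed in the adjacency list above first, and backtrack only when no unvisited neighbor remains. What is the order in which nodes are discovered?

0 -> 6 -> 4 -> 17 -> 11 -> 14 -> 13 -> 2 -> 16 -> 7 -> 9 -> 19 -> 8 -> 3 -> 12 -> 15 -> 5 -> 18 -> 1 -> 10

Visit 0
0 → 6
6 → 4
4 → 17
17 → 11
11 → 14
14 → 13
13 → 2
2 → 16
16 → 7
7 → 9
9 → 19
19 → 8
8 → 3
3 → 12
12 → 15
15 → 5
5 → 18
8 → 1
13 → 10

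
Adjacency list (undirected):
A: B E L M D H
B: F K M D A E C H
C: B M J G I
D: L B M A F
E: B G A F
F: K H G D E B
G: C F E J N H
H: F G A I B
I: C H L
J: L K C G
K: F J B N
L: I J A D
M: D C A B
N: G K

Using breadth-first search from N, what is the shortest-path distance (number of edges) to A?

Level 0: N
Level 1: G, K
Level 2: B, C, E, F, H, J
Level 3: A, D, I, L, M
A first appears at level 3.

3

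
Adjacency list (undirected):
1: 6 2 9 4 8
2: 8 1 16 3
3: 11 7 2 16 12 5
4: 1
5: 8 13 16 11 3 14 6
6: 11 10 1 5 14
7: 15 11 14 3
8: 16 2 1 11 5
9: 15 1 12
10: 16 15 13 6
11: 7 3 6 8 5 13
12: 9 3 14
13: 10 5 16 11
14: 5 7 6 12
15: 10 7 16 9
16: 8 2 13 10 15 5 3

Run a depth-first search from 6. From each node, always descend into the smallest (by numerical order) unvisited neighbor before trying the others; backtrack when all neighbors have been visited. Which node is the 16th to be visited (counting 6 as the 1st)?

4

Visit 6
6 → 1
1 → 2
2 → 3
3 → 5
5 → 8
8 → 11
11 → 7
7 → 14
14 → 12
12 → 9
9 → 15
15 → 10
10 → 13
13 → 16
1 → 4

Visit order: 6, 1, 2, 3, 5, 8, 11, 7, 14, 12, 9, 15, 10, 13, 16, 4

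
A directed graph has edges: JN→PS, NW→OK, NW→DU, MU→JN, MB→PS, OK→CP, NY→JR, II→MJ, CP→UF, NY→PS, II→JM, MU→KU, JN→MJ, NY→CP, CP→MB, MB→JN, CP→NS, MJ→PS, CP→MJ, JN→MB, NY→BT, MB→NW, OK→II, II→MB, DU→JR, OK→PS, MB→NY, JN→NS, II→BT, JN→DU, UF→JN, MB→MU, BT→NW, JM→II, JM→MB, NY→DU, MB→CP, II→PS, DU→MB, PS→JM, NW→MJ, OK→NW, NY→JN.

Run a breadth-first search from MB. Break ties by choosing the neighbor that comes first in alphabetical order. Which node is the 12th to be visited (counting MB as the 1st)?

KU

Visit MB; enqueue CP, JN, MU, NW, NY, PS → queue [CP, JN, MU, NW, NY, PS]
Visit CP; enqueue MJ, NS, UF → queue [JN, MU, NW, NY, PS, MJ, NS, UF]
Visit JN; enqueue DU → queue [MU, NW, NY, PS, MJ, NS, UF, DU]
Visit MU; enqueue KU → queue [NW, NY, PS, MJ, NS, UF, DU, KU]
Visit NW; enqueue OK → queue [NY, PS, MJ, NS, UF, DU, KU, OK]
Visit NY; enqueue BT, JR → queue [PS, MJ, NS, UF, DU, KU, OK, BT, JR]
Visit PS; enqueue JM → queue [MJ, NS, UF, DU, KU, OK, BT, JR, JM]
Visit MJ → queue [NS, UF, DU, KU, OK, BT, JR, JM]
Visit NS → queue [UF, DU, KU, OK, BT, JR, JM]
Visit UF → queue [DU, KU, OK, BT, JR, JM]
Visit DU → queue [KU, OK, BT, JR, JM]
Visit KU → queue [OK, BT, JR, JM]
Visit OK; enqueue II → queue [BT, JR, JM, II]
Visit BT → queue [JR, JM, II]
Visit JR → queue [JM, II]
Visit JM → queue [II]
Visit II → queue []

Visit order: MB, CP, JN, MU, NW, NY, PS, MJ, NS, UF, DU, KU, OK, BT, JR, JM, II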